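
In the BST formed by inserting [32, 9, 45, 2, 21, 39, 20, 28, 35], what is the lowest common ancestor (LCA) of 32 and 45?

Tree insertion order: [32, 9, 45, 2, 21, 39, 20, 28, 35]
Tree (level-order array): [32, 9, 45, 2, 21, 39, None, None, None, 20, 28, 35]
In a BST, the LCA of p=32, q=45 is the first node v on the
root-to-leaf path with p <= v <= q (go left if both < v, right if both > v).
Walk from root:
  at 32: 32 <= 32 <= 45, this is the LCA
LCA = 32


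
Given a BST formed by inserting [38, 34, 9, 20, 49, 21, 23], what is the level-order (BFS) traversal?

Tree insertion order: [38, 34, 9, 20, 49, 21, 23]
Tree (level-order array): [38, 34, 49, 9, None, None, None, None, 20, None, 21, None, 23]
BFS from the root, enqueuing left then right child of each popped node:
  queue [38] -> pop 38, enqueue [34, 49], visited so far: [38]
  queue [34, 49] -> pop 34, enqueue [9], visited so far: [38, 34]
  queue [49, 9] -> pop 49, enqueue [none], visited so far: [38, 34, 49]
  queue [9] -> pop 9, enqueue [20], visited so far: [38, 34, 49, 9]
  queue [20] -> pop 20, enqueue [21], visited so far: [38, 34, 49, 9, 20]
  queue [21] -> pop 21, enqueue [23], visited so far: [38, 34, 49, 9, 20, 21]
  queue [23] -> pop 23, enqueue [none], visited so far: [38, 34, 49, 9, 20, 21, 23]
Result: [38, 34, 49, 9, 20, 21, 23]


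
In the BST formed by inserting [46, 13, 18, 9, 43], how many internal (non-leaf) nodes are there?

Tree built from: [46, 13, 18, 9, 43]
Tree (level-order array): [46, 13, None, 9, 18, None, None, None, 43]
Rule: An internal node has at least one child.
Per-node child counts:
  node 46: 1 child(ren)
  node 13: 2 child(ren)
  node 9: 0 child(ren)
  node 18: 1 child(ren)
  node 43: 0 child(ren)
Matching nodes: [46, 13, 18]
Count of internal (non-leaf) nodes: 3


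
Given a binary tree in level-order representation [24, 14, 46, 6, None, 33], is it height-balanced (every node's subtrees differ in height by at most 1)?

Tree (level-order array): [24, 14, 46, 6, None, 33]
Definition: a tree is height-balanced if, at every node, |h(left) - h(right)| <= 1 (empty subtree has height -1).
Bottom-up per-node check:
  node 6: h_left=-1, h_right=-1, diff=0 [OK], height=0
  node 14: h_left=0, h_right=-1, diff=1 [OK], height=1
  node 33: h_left=-1, h_right=-1, diff=0 [OK], height=0
  node 46: h_left=0, h_right=-1, diff=1 [OK], height=1
  node 24: h_left=1, h_right=1, diff=0 [OK], height=2
All nodes satisfy the balance condition.
Result: Balanced


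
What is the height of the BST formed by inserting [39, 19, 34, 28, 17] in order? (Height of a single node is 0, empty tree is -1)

Insertion order: [39, 19, 34, 28, 17]
Tree (level-order array): [39, 19, None, 17, 34, None, None, 28]
Compute height bottom-up (empty subtree = -1):
  height(17) = 1 + max(-1, -1) = 0
  height(28) = 1 + max(-1, -1) = 0
  height(34) = 1 + max(0, -1) = 1
  height(19) = 1 + max(0, 1) = 2
  height(39) = 1 + max(2, -1) = 3
Height = 3


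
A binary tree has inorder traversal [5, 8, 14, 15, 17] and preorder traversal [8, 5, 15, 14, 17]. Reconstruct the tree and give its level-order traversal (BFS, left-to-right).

Inorder:  [5, 8, 14, 15, 17]
Preorder: [8, 5, 15, 14, 17]
Algorithm: preorder visits root first, so consume preorder in order;
for each root, split the current inorder slice at that value into
left-subtree inorder and right-subtree inorder, then recurse.
Recursive splits:
  root=8; inorder splits into left=[5], right=[14, 15, 17]
  root=5; inorder splits into left=[], right=[]
  root=15; inorder splits into left=[14], right=[17]
  root=14; inorder splits into left=[], right=[]
  root=17; inorder splits into left=[], right=[]
Reconstructed level-order: [8, 5, 15, 14, 17]


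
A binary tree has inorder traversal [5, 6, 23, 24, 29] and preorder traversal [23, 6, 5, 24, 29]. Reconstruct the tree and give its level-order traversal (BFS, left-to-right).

Inorder:  [5, 6, 23, 24, 29]
Preorder: [23, 6, 5, 24, 29]
Algorithm: preorder visits root first, so consume preorder in order;
for each root, split the current inorder slice at that value into
left-subtree inorder and right-subtree inorder, then recurse.
Recursive splits:
  root=23; inorder splits into left=[5, 6], right=[24, 29]
  root=6; inorder splits into left=[5], right=[]
  root=5; inorder splits into left=[], right=[]
  root=24; inorder splits into left=[], right=[29]
  root=29; inorder splits into left=[], right=[]
Reconstructed level-order: [23, 6, 24, 5, 29]


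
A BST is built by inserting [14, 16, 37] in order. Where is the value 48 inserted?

Starting tree (level order): [14, None, 16, None, 37]
Insertion path: 14 -> 16 -> 37
Result: insert 48 as right child of 37
Final tree (level order): [14, None, 16, None, 37, None, 48]


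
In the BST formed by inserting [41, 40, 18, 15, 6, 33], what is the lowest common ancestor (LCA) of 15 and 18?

Tree insertion order: [41, 40, 18, 15, 6, 33]
Tree (level-order array): [41, 40, None, 18, None, 15, 33, 6]
In a BST, the LCA of p=15, q=18 is the first node v on the
root-to-leaf path with p <= v <= q (go left if both < v, right if both > v).
Walk from root:
  at 41: both 15 and 18 < 41, go left
  at 40: both 15 and 18 < 40, go left
  at 18: 15 <= 18 <= 18, this is the LCA
LCA = 18


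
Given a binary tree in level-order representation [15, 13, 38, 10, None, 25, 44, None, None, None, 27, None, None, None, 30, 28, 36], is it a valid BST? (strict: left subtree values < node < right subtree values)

Level-order array: [15, 13, 38, 10, None, 25, 44, None, None, None, 27, None, None, None, 30, 28, 36]
Validate using subtree bounds (lo, hi): at each node, require lo < value < hi,
then recurse left with hi=value and right with lo=value.
Preorder trace (stopping at first violation):
  at node 15 with bounds (-inf, +inf): OK
  at node 13 with bounds (-inf, 15): OK
  at node 10 with bounds (-inf, 13): OK
  at node 38 with bounds (15, +inf): OK
  at node 25 with bounds (15, 38): OK
  at node 27 with bounds (25, 38): OK
  at node 30 with bounds (27, 38): OK
  at node 28 with bounds (27, 30): OK
  at node 36 with bounds (30, 38): OK
  at node 44 with bounds (38, +inf): OK
No violation found at any node.
Result: Valid BST


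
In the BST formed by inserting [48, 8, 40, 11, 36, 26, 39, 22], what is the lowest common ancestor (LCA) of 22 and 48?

Tree insertion order: [48, 8, 40, 11, 36, 26, 39, 22]
Tree (level-order array): [48, 8, None, None, 40, 11, None, None, 36, 26, 39, 22]
In a BST, the LCA of p=22, q=48 is the first node v on the
root-to-leaf path with p <= v <= q (go left if both < v, right if both > v).
Walk from root:
  at 48: 22 <= 48 <= 48, this is the LCA
LCA = 48


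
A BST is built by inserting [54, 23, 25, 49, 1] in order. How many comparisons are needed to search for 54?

Search path for 54: 54
Found: True
Comparisons: 1


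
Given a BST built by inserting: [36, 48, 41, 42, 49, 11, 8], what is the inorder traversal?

Tree insertion order: [36, 48, 41, 42, 49, 11, 8]
Tree (level-order array): [36, 11, 48, 8, None, 41, 49, None, None, None, 42]
Inorder traversal: [8, 11, 36, 41, 42, 48, 49]


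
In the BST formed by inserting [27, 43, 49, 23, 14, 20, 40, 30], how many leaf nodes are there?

Tree built from: [27, 43, 49, 23, 14, 20, 40, 30]
Tree (level-order array): [27, 23, 43, 14, None, 40, 49, None, 20, 30]
Rule: A leaf has 0 children.
Per-node child counts:
  node 27: 2 child(ren)
  node 23: 1 child(ren)
  node 14: 1 child(ren)
  node 20: 0 child(ren)
  node 43: 2 child(ren)
  node 40: 1 child(ren)
  node 30: 0 child(ren)
  node 49: 0 child(ren)
Matching nodes: [20, 30, 49]
Count of leaf nodes: 3


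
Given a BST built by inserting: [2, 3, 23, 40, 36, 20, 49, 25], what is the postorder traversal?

Tree insertion order: [2, 3, 23, 40, 36, 20, 49, 25]
Tree (level-order array): [2, None, 3, None, 23, 20, 40, None, None, 36, 49, 25]
Postorder traversal: [20, 25, 36, 49, 40, 23, 3, 2]


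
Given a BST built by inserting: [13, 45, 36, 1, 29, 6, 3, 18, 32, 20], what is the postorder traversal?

Tree insertion order: [13, 45, 36, 1, 29, 6, 3, 18, 32, 20]
Tree (level-order array): [13, 1, 45, None, 6, 36, None, 3, None, 29, None, None, None, 18, 32, None, 20]
Postorder traversal: [3, 6, 1, 20, 18, 32, 29, 36, 45, 13]


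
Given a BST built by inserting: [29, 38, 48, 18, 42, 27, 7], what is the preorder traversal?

Tree insertion order: [29, 38, 48, 18, 42, 27, 7]
Tree (level-order array): [29, 18, 38, 7, 27, None, 48, None, None, None, None, 42]
Preorder traversal: [29, 18, 7, 27, 38, 48, 42]


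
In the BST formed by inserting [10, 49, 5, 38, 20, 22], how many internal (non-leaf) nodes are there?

Tree built from: [10, 49, 5, 38, 20, 22]
Tree (level-order array): [10, 5, 49, None, None, 38, None, 20, None, None, 22]
Rule: An internal node has at least one child.
Per-node child counts:
  node 10: 2 child(ren)
  node 5: 0 child(ren)
  node 49: 1 child(ren)
  node 38: 1 child(ren)
  node 20: 1 child(ren)
  node 22: 0 child(ren)
Matching nodes: [10, 49, 38, 20]
Count of internal (non-leaf) nodes: 4


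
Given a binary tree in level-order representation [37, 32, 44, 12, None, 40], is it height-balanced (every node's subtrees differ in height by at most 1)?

Tree (level-order array): [37, 32, 44, 12, None, 40]
Definition: a tree is height-balanced if, at every node, |h(left) - h(right)| <= 1 (empty subtree has height -1).
Bottom-up per-node check:
  node 12: h_left=-1, h_right=-1, diff=0 [OK], height=0
  node 32: h_left=0, h_right=-1, diff=1 [OK], height=1
  node 40: h_left=-1, h_right=-1, diff=0 [OK], height=0
  node 44: h_left=0, h_right=-1, diff=1 [OK], height=1
  node 37: h_left=1, h_right=1, diff=0 [OK], height=2
All nodes satisfy the balance condition.
Result: Balanced


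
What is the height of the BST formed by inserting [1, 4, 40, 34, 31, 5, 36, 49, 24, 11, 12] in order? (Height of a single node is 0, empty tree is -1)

Insertion order: [1, 4, 40, 34, 31, 5, 36, 49, 24, 11, 12]
Tree (level-order array): [1, None, 4, None, 40, 34, 49, 31, 36, None, None, 5, None, None, None, None, 24, 11, None, None, 12]
Compute height bottom-up (empty subtree = -1):
  height(12) = 1 + max(-1, -1) = 0
  height(11) = 1 + max(-1, 0) = 1
  height(24) = 1 + max(1, -1) = 2
  height(5) = 1 + max(-1, 2) = 3
  height(31) = 1 + max(3, -1) = 4
  height(36) = 1 + max(-1, -1) = 0
  height(34) = 1 + max(4, 0) = 5
  height(49) = 1 + max(-1, -1) = 0
  height(40) = 1 + max(5, 0) = 6
  height(4) = 1 + max(-1, 6) = 7
  height(1) = 1 + max(-1, 7) = 8
Height = 8


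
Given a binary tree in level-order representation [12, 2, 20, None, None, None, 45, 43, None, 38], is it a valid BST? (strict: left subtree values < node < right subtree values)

Level-order array: [12, 2, 20, None, None, None, 45, 43, None, 38]
Validate using subtree bounds (lo, hi): at each node, require lo < value < hi,
then recurse left with hi=value and right with lo=value.
Preorder trace (stopping at first violation):
  at node 12 with bounds (-inf, +inf): OK
  at node 2 with bounds (-inf, 12): OK
  at node 20 with bounds (12, +inf): OK
  at node 45 with bounds (20, +inf): OK
  at node 43 with bounds (20, 45): OK
  at node 38 with bounds (20, 43): OK
No violation found at any node.
Result: Valid BST


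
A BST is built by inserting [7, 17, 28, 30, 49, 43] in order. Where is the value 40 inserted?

Starting tree (level order): [7, None, 17, None, 28, None, 30, None, 49, 43]
Insertion path: 7 -> 17 -> 28 -> 30 -> 49 -> 43
Result: insert 40 as left child of 43
Final tree (level order): [7, None, 17, None, 28, None, 30, None, 49, 43, None, 40]


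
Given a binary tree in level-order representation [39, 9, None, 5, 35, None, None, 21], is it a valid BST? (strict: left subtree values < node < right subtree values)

Level-order array: [39, 9, None, 5, 35, None, None, 21]
Validate using subtree bounds (lo, hi): at each node, require lo < value < hi,
then recurse left with hi=value and right with lo=value.
Preorder trace (stopping at first violation):
  at node 39 with bounds (-inf, +inf): OK
  at node 9 with bounds (-inf, 39): OK
  at node 5 with bounds (-inf, 9): OK
  at node 35 with bounds (9, 39): OK
  at node 21 with bounds (9, 35): OK
No violation found at any node.
Result: Valid BST


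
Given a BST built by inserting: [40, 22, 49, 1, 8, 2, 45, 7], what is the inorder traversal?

Tree insertion order: [40, 22, 49, 1, 8, 2, 45, 7]
Tree (level-order array): [40, 22, 49, 1, None, 45, None, None, 8, None, None, 2, None, None, 7]
Inorder traversal: [1, 2, 7, 8, 22, 40, 45, 49]


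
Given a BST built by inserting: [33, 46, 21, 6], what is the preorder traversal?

Tree insertion order: [33, 46, 21, 6]
Tree (level-order array): [33, 21, 46, 6]
Preorder traversal: [33, 21, 6, 46]


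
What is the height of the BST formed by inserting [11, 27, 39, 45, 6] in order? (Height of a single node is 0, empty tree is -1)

Insertion order: [11, 27, 39, 45, 6]
Tree (level-order array): [11, 6, 27, None, None, None, 39, None, 45]
Compute height bottom-up (empty subtree = -1):
  height(6) = 1 + max(-1, -1) = 0
  height(45) = 1 + max(-1, -1) = 0
  height(39) = 1 + max(-1, 0) = 1
  height(27) = 1 + max(-1, 1) = 2
  height(11) = 1 + max(0, 2) = 3
Height = 3


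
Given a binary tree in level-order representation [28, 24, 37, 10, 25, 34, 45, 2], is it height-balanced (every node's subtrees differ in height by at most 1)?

Tree (level-order array): [28, 24, 37, 10, 25, 34, 45, 2]
Definition: a tree is height-balanced if, at every node, |h(left) - h(right)| <= 1 (empty subtree has height -1).
Bottom-up per-node check:
  node 2: h_left=-1, h_right=-1, diff=0 [OK], height=0
  node 10: h_left=0, h_right=-1, diff=1 [OK], height=1
  node 25: h_left=-1, h_right=-1, diff=0 [OK], height=0
  node 24: h_left=1, h_right=0, diff=1 [OK], height=2
  node 34: h_left=-1, h_right=-1, diff=0 [OK], height=0
  node 45: h_left=-1, h_right=-1, diff=0 [OK], height=0
  node 37: h_left=0, h_right=0, diff=0 [OK], height=1
  node 28: h_left=2, h_right=1, diff=1 [OK], height=3
All nodes satisfy the balance condition.
Result: Balanced


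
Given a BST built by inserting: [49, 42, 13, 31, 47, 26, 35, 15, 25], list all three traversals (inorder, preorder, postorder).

Tree insertion order: [49, 42, 13, 31, 47, 26, 35, 15, 25]
Tree (level-order array): [49, 42, None, 13, 47, None, 31, None, None, 26, 35, 15, None, None, None, None, 25]
Inorder (L, root, R): [13, 15, 25, 26, 31, 35, 42, 47, 49]
Preorder (root, L, R): [49, 42, 13, 31, 26, 15, 25, 35, 47]
Postorder (L, R, root): [25, 15, 26, 35, 31, 13, 47, 42, 49]


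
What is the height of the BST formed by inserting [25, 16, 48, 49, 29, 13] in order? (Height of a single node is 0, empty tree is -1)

Insertion order: [25, 16, 48, 49, 29, 13]
Tree (level-order array): [25, 16, 48, 13, None, 29, 49]
Compute height bottom-up (empty subtree = -1):
  height(13) = 1 + max(-1, -1) = 0
  height(16) = 1 + max(0, -1) = 1
  height(29) = 1 + max(-1, -1) = 0
  height(49) = 1 + max(-1, -1) = 0
  height(48) = 1 + max(0, 0) = 1
  height(25) = 1 + max(1, 1) = 2
Height = 2


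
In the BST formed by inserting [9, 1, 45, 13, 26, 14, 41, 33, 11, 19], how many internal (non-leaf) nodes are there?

Tree built from: [9, 1, 45, 13, 26, 14, 41, 33, 11, 19]
Tree (level-order array): [9, 1, 45, None, None, 13, None, 11, 26, None, None, 14, 41, None, 19, 33]
Rule: An internal node has at least one child.
Per-node child counts:
  node 9: 2 child(ren)
  node 1: 0 child(ren)
  node 45: 1 child(ren)
  node 13: 2 child(ren)
  node 11: 0 child(ren)
  node 26: 2 child(ren)
  node 14: 1 child(ren)
  node 19: 0 child(ren)
  node 41: 1 child(ren)
  node 33: 0 child(ren)
Matching nodes: [9, 45, 13, 26, 14, 41]
Count of internal (non-leaf) nodes: 6


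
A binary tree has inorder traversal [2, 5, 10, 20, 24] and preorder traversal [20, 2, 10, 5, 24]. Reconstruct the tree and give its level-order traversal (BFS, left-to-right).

Inorder:  [2, 5, 10, 20, 24]
Preorder: [20, 2, 10, 5, 24]
Algorithm: preorder visits root first, so consume preorder in order;
for each root, split the current inorder slice at that value into
left-subtree inorder and right-subtree inorder, then recurse.
Recursive splits:
  root=20; inorder splits into left=[2, 5, 10], right=[24]
  root=2; inorder splits into left=[], right=[5, 10]
  root=10; inorder splits into left=[5], right=[]
  root=5; inorder splits into left=[], right=[]
  root=24; inorder splits into left=[], right=[]
Reconstructed level-order: [20, 2, 24, 10, 5]


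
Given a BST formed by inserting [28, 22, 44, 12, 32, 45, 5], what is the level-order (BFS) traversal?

Tree insertion order: [28, 22, 44, 12, 32, 45, 5]
Tree (level-order array): [28, 22, 44, 12, None, 32, 45, 5]
BFS from the root, enqueuing left then right child of each popped node:
  queue [28] -> pop 28, enqueue [22, 44], visited so far: [28]
  queue [22, 44] -> pop 22, enqueue [12], visited so far: [28, 22]
  queue [44, 12] -> pop 44, enqueue [32, 45], visited so far: [28, 22, 44]
  queue [12, 32, 45] -> pop 12, enqueue [5], visited so far: [28, 22, 44, 12]
  queue [32, 45, 5] -> pop 32, enqueue [none], visited so far: [28, 22, 44, 12, 32]
  queue [45, 5] -> pop 45, enqueue [none], visited so far: [28, 22, 44, 12, 32, 45]
  queue [5] -> pop 5, enqueue [none], visited so far: [28, 22, 44, 12, 32, 45, 5]
Result: [28, 22, 44, 12, 32, 45, 5]


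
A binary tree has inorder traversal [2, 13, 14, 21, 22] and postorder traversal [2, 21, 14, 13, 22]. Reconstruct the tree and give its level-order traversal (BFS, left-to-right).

Inorder:   [2, 13, 14, 21, 22]
Postorder: [2, 21, 14, 13, 22]
Algorithm: postorder visits root last, so walk postorder right-to-left;
each value is the root of the current inorder slice — split it at that
value, recurse on the right subtree first, then the left.
Recursive splits:
  root=22; inorder splits into left=[2, 13, 14, 21], right=[]
  root=13; inorder splits into left=[2], right=[14, 21]
  root=14; inorder splits into left=[], right=[21]
  root=21; inorder splits into left=[], right=[]
  root=2; inorder splits into left=[], right=[]
Reconstructed level-order: [22, 13, 2, 14, 21]


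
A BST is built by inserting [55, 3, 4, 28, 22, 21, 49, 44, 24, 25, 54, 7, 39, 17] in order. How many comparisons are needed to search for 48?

Search path for 48: 55 -> 3 -> 4 -> 28 -> 49 -> 44
Found: False
Comparisons: 6


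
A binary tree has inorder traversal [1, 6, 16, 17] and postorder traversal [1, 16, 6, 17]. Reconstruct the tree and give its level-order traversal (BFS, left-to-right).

Inorder:   [1, 6, 16, 17]
Postorder: [1, 16, 6, 17]
Algorithm: postorder visits root last, so walk postorder right-to-left;
each value is the root of the current inorder slice — split it at that
value, recurse on the right subtree first, then the left.
Recursive splits:
  root=17; inorder splits into left=[1, 6, 16], right=[]
  root=6; inorder splits into left=[1], right=[16]
  root=16; inorder splits into left=[], right=[]
  root=1; inorder splits into left=[], right=[]
Reconstructed level-order: [17, 6, 1, 16]


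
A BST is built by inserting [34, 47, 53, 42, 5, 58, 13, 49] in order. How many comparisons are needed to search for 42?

Search path for 42: 34 -> 47 -> 42
Found: True
Comparisons: 3


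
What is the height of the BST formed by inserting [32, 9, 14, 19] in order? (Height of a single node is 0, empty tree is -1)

Insertion order: [32, 9, 14, 19]
Tree (level-order array): [32, 9, None, None, 14, None, 19]
Compute height bottom-up (empty subtree = -1):
  height(19) = 1 + max(-1, -1) = 0
  height(14) = 1 + max(-1, 0) = 1
  height(9) = 1 + max(-1, 1) = 2
  height(32) = 1 + max(2, -1) = 3
Height = 3


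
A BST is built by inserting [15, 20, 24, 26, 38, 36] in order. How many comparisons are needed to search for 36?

Search path for 36: 15 -> 20 -> 24 -> 26 -> 38 -> 36
Found: True
Comparisons: 6


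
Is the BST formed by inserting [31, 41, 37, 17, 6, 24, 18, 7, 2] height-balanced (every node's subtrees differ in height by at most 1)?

Tree (level-order array): [31, 17, 41, 6, 24, 37, None, 2, 7, 18]
Definition: a tree is height-balanced if, at every node, |h(left) - h(right)| <= 1 (empty subtree has height -1).
Bottom-up per-node check:
  node 2: h_left=-1, h_right=-1, diff=0 [OK], height=0
  node 7: h_left=-1, h_right=-1, diff=0 [OK], height=0
  node 6: h_left=0, h_right=0, diff=0 [OK], height=1
  node 18: h_left=-1, h_right=-1, diff=0 [OK], height=0
  node 24: h_left=0, h_right=-1, diff=1 [OK], height=1
  node 17: h_left=1, h_right=1, diff=0 [OK], height=2
  node 37: h_left=-1, h_right=-1, diff=0 [OK], height=0
  node 41: h_left=0, h_right=-1, diff=1 [OK], height=1
  node 31: h_left=2, h_right=1, diff=1 [OK], height=3
All nodes satisfy the balance condition.
Result: Balanced


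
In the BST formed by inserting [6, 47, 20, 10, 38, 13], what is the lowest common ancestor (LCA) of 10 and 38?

Tree insertion order: [6, 47, 20, 10, 38, 13]
Tree (level-order array): [6, None, 47, 20, None, 10, 38, None, 13]
In a BST, the LCA of p=10, q=38 is the first node v on the
root-to-leaf path with p <= v <= q (go left if both < v, right if both > v).
Walk from root:
  at 6: both 10 and 38 > 6, go right
  at 47: both 10 and 38 < 47, go left
  at 20: 10 <= 20 <= 38, this is the LCA
LCA = 20


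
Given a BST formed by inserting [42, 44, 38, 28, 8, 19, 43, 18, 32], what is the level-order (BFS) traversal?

Tree insertion order: [42, 44, 38, 28, 8, 19, 43, 18, 32]
Tree (level-order array): [42, 38, 44, 28, None, 43, None, 8, 32, None, None, None, 19, None, None, 18]
BFS from the root, enqueuing left then right child of each popped node:
  queue [42] -> pop 42, enqueue [38, 44], visited so far: [42]
  queue [38, 44] -> pop 38, enqueue [28], visited so far: [42, 38]
  queue [44, 28] -> pop 44, enqueue [43], visited so far: [42, 38, 44]
  queue [28, 43] -> pop 28, enqueue [8, 32], visited so far: [42, 38, 44, 28]
  queue [43, 8, 32] -> pop 43, enqueue [none], visited so far: [42, 38, 44, 28, 43]
  queue [8, 32] -> pop 8, enqueue [19], visited so far: [42, 38, 44, 28, 43, 8]
  queue [32, 19] -> pop 32, enqueue [none], visited so far: [42, 38, 44, 28, 43, 8, 32]
  queue [19] -> pop 19, enqueue [18], visited so far: [42, 38, 44, 28, 43, 8, 32, 19]
  queue [18] -> pop 18, enqueue [none], visited so far: [42, 38, 44, 28, 43, 8, 32, 19, 18]
Result: [42, 38, 44, 28, 43, 8, 32, 19, 18]


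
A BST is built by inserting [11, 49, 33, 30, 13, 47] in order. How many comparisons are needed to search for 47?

Search path for 47: 11 -> 49 -> 33 -> 47
Found: True
Comparisons: 4


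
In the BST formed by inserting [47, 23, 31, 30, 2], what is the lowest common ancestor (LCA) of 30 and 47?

Tree insertion order: [47, 23, 31, 30, 2]
Tree (level-order array): [47, 23, None, 2, 31, None, None, 30]
In a BST, the LCA of p=30, q=47 is the first node v on the
root-to-leaf path with p <= v <= q (go left if both < v, right if both > v).
Walk from root:
  at 47: 30 <= 47 <= 47, this is the LCA
LCA = 47


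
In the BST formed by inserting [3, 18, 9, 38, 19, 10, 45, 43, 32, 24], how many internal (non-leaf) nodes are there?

Tree built from: [3, 18, 9, 38, 19, 10, 45, 43, 32, 24]
Tree (level-order array): [3, None, 18, 9, 38, None, 10, 19, 45, None, None, None, 32, 43, None, 24]
Rule: An internal node has at least one child.
Per-node child counts:
  node 3: 1 child(ren)
  node 18: 2 child(ren)
  node 9: 1 child(ren)
  node 10: 0 child(ren)
  node 38: 2 child(ren)
  node 19: 1 child(ren)
  node 32: 1 child(ren)
  node 24: 0 child(ren)
  node 45: 1 child(ren)
  node 43: 0 child(ren)
Matching nodes: [3, 18, 9, 38, 19, 32, 45]
Count of internal (non-leaf) nodes: 7


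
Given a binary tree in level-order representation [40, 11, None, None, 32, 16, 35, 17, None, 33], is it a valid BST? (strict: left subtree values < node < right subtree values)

Level-order array: [40, 11, None, None, 32, 16, 35, 17, None, 33]
Validate using subtree bounds (lo, hi): at each node, require lo < value < hi,
then recurse left with hi=value and right with lo=value.
Preorder trace (stopping at first violation):
  at node 40 with bounds (-inf, +inf): OK
  at node 11 with bounds (-inf, 40): OK
  at node 32 with bounds (11, 40): OK
  at node 16 with bounds (11, 32): OK
  at node 17 with bounds (11, 16): VIOLATION
Node 17 violates its bound: not (11 < 17 < 16).
Result: Not a valid BST


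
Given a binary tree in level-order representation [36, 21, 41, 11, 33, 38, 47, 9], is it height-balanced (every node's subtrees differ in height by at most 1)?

Tree (level-order array): [36, 21, 41, 11, 33, 38, 47, 9]
Definition: a tree is height-balanced if, at every node, |h(left) - h(right)| <= 1 (empty subtree has height -1).
Bottom-up per-node check:
  node 9: h_left=-1, h_right=-1, diff=0 [OK], height=0
  node 11: h_left=0, h_right=-1, diff=1 [OK], height=1
  node 33: h_left=-1, h_right=-1, diff=0 [OK], height=0
  node 21: h_left=1, h_right=0, diff=1 [OK], height=2
  node 38: h_left=-1, h_right=-1, diff=0 [OK], height=0
  node 47: h_left=-1, h_right=-1, diff=0 [OK], height=0
  node 41: h_left=0, h_right=0, diff=0 [OK], height=1
  node 36: h_left=2, h_right=1, diff=1 [OK], height=3
All nodes satisfy the balance condition.
Result: Balanced


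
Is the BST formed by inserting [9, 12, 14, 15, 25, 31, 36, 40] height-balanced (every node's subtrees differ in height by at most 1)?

Tree (level-order array): [9, None, 12, None, 14, None, 15, None, 25, None, 31, None, 36, None, 40]
Definition: a tree is height-balanced if, at every node, |h(left) - h(right)| <= 1 (empty subtree has height -1).
Bottom-up per-node check:
  node 40: h_left=-1, h_right=-1, diff=0 [OK], height=0
  node 36: h_left=-1, h_right=0, diff=1 [OK], height=1
  node 31: h_left=-1, h_right=1, diff=2 [FAIL (|-1-1|=2 > 1)], height=2
  node 25: h_left=-1, h_right=2, diff=3 [FAIL (|-1-2|=3 > 1)], height=3
  node 15: h_left=-1, h_right=3, diff=4 [FAIL (|-1-3|=4 > 1)], height=4
  node 14: h_left=-1, h_right=4, diff=5 [FAIL (|-1-4|=5 > 1)], height=5
  node 12: h_left=-1, h_right=5, diff=6 [FAIL (|-1-5|=6 > 1)], height=6
  node 9: h_left=-1, h_right=6, diff=7 [FAIL (|-1-6|=7 > 1)], height=7
Node 31 violates the condition: |-1 - 1| = 2 > 1.
Result: Not balanced


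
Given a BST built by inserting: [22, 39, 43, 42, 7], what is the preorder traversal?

Tree insertion order: [22, 39, 43, 42, 7]
Tree (level-order array): [22, 7, 39, None, None, None, 43, 42]
Preorder traversal: [22, 7, 39, 43, 42]


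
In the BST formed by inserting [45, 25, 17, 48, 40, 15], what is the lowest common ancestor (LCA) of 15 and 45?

Tree insertion order: [45, 25, 17, 48, 40, 15]
Tree (level-order array): [45, 25, 48, 17, 40, None, None, 15]
In a BST, the LCA of p=15, q=45 is the first node v on the
root-to-leaf path with p <= v <= q (go left if both < v, right if both > v).
Walk from root:
  at 45: 15 <= 45 <= 45, this is the LCA
LCA = 45


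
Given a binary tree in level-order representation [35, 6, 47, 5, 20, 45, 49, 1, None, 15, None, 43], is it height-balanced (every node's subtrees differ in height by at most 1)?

Tree (level-order array): [35, 6, 47, 5, 20, 45, 49, 1, None, 15, None, 43]
Definition: a tree is height-balanced if, at every node, |h(left) - h(right)| <= 1 (empty subtree has height -1).
Bottom-up per-node check:
  node 1: h_left=-1, h_right=-1, diff=0 [OK], height=0
  node 5: h_left=0, h_right=-1, diff=1 [OK], height=1
  node 15: h_left=-1, h_right=-1, diff=0 [OK], height=0
  node 20: h_left=0, h_right=-1, diff=1 [OK], height=1
  node 6: h_left=1, h_right=1, diff=0 [OK], height=2
  node 43: h_left=-1, h_right=-1, diff=0 [OK], height=0
  node 45: h_left=0, h_right=-1, diff=1 [OK], height=1
  node 49: h_left=-1, h_right=-1, diff=0 [OK], height=0
  node 47: h_left=1, h_right=0, diff=1 [OK], height=2
  node 35: h_left=2, h_right=2, diff=0 [OK], height=3
All nodes satisfy the balance condition.
Result: Balanced


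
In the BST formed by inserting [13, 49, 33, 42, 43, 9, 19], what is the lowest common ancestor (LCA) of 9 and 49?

Tree insertion order: [13, 49, 33, 42, 43, 9, 19]
Tree (level-order array): [13, 9, 49, None, None, 33, None, 19, 42, None, None, None, 43]
In a BST, the LCA of p=9, q=49 is the first node v on the
root-to-leaf path with p <= v <= q (go left if both < v, right if both > v).
Walk from root:
  at 13: 9 <= 13 <= 49, this is the LCA
LCA = 13


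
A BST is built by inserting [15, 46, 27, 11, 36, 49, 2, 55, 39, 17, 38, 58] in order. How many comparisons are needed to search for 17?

Search path for 17: 15 -> 46 -> 27 -> 17
Found: True
Comparisons: 4


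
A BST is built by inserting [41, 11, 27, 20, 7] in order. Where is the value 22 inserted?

Starting tree (level order): [41, 11, None, 7, 27, None, None, 20]
Insertion path: 41 -> 11 -> 27 -> 20
Result: insert 22 as right child of 20
Final tree (level order): [41, 11, None, 7, 27, None, None, 20, None, None, 22]


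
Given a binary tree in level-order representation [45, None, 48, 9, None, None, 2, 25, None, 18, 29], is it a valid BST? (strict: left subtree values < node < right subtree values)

Level-order array: [45, None, 48, 9, None, None, 2, 25, None, 18, 29]
Validate using subtree bounds (lo, hi): at each node, require lo < value < hi,
then recurse left with hi=value and right with lo=value.
Preorder trace (stopping at first violation):
  at node 45 with bounds (-inf, +inf): OK
  at node 48 with bounds (45, +inf): OK
  at node 9 with bounds (45, 48): VIOLATION
Node 9 violates its bound: not (45 < 9 < 48).
Result: Not a valid BST


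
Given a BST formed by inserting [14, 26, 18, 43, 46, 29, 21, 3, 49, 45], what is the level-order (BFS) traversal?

Tree insertion order: [14, 26, 18, 43, 46, 29, 21, 3, 49, 45]
Tree (level-order array): [14, 3, 26, None, None, 18, 43, None, 21, 29, 46, None, None, None, None, 45, 49]
BFS from the root, enqueuing left then right child of each popped node:
  queue [14] -> pop 14, enqueue [3, 26], visited so far: [14]
  queue [3, 26] -> pop 3, enqueue [none], visited so far: [14, 3]
  queue [26] -> pop 26, enqueue [18, 43], visited so far: [14, 3, 26]
  queue [18, 43] -> pop 18, enqueue [21], visited so far: [14, 3, 26, 18]
  queue [43, 21] -> pop 43, enqueue [29, 46], visited so far: [14, 3, 26, 18, 43]
  queue [21, 29, 46] -> pop 21, enqueue [none], visited so far: [14, 3, 26, 18, 43, 21]
  queue [29, 46] -> pop 29, enqueue [none], visited so far: [14, 3, 26, 18, 43, 21, 29]
  queue [46] -> pop 46, enqueue [45, 49], visited so far: [14, 3, 26, 18, 43, 21, 29, 46]
  queue [45, 49] -> pop 45, enqueue [none], visited so far: [14, 3, 26, 18, 43, 21, 29, 46, 45]
  queue [49] -> pop 49, enqueue [none], visited so far: [14, 3, 26, 18, 43, 21, 29, 46, 45, 49]
Result: [14, 3, 26, 18, 43, 21, 29, 46, 45, 49]


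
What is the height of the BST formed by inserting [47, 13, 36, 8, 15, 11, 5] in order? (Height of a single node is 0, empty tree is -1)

Insertion order: [47, 13, 36, 8, 15, 11, 5]
Tree (level-order array): [47, 13, None, 8, 36, 5, 11, 15]
Compute height bottom-up (empty subtree = -1):
  height(5) = 1 + max(-1, -1) = 0
  height(11) = 1 + max(-1, -1) = 0
  height(8) = 1 + max(0, 0) = 1
  height(15) = 1 + max(-1, -1) = 0
  height(36) = 1 + max(0, -1) = 1
  height(13) = 1 + max(1, 1) = 2
  height(47) = 1 + max(2, -1) = 3
Height = 3


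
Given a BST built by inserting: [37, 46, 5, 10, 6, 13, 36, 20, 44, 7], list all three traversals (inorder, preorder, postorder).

Tree insertion order: [37, 46, 5, 10, 6, 13, 36, 20, 44, 7]
Tree (level-order array): [37, 5, 46, None, 10, 44, None, 6, 13, None, None, None, 7, None, 36, None, None, 20]
Inorder (L, root, R): [5, 6, 7, 10, 13, 20, 36, 37, 44, 46]
Preorder (root, L, R): [37, 5, 10, 6, 7, 13, 36, 20, 46, 44]
Postorder (L, R, root): [7, 6, 20, 36, 13, 10, 5, 44, 46, 37]


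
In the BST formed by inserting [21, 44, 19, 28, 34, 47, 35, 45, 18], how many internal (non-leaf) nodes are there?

Tree built from: [21, 44, 19, 28, 34, 47, 35, 45, 18]
Tree (level-order array): [21, 19, 44, 18, None, 28, 47, None, None, None, 34, 45, None, None, 35]
Rule: An internal node has at least one child.
Per-node child counts:
  node 21: 2 child(ren)
  node 19: 1 child(ren)
  node 18: 0 child(ren)
  node 44: 2 child(ren)
  node 28: 1 child(ren)
  node 34: 1 child(ren)
  node 35: 0 child(ren)
  node 47: 1 child(ren)
  node 45: 0 child(ren)
Matching nodes: [21, 19, 44, 28, 34, 47]
Count of internal (non-leaf) nodes: 6


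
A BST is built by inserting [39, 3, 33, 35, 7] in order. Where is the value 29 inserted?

Starting tree (level order): [39, 3, None, None, 33, 7, 35]
Insertion path: 39 -> 3 -> 33 -> 7
Result: insert 29 as right child of 7
Final tree (level order): [39, 3, None, None, 33, 7, 35, None, 29]


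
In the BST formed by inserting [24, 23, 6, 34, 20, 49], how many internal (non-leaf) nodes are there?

Tree built from: [24, 23, 6, 34, 20, 49]
Tree (level-order array): [24, 23, 34, 6, None, None, 49, None, 20]
Rule: An internal node has at least one child.
Per-node child counts:
  node 24: 2 child(ren)
  node 23: 1 child(ren)
  node 6: 1 child(ren)
  node 20: 0 child(ren)
  node 34: 1 child(ren)
  node 49: 0 child(ren)
Matching nodes: [24, 23, 6, 34]
Count of internal (non-leaf) nodes: 4


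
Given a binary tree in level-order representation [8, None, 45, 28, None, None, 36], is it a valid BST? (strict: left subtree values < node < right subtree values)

Level-order array: [8, None, 45, 28, None, None, 36]
Validate using subtree bounds (lo, hi): at each node, require lo < value < hi,
then recurse left with hi=value and right with lo=value.
Preorder trace (stopping at first violation):
  at node 8 with bounds (-inf, +inf): OK
  at node 45 with bounds (8, +inf): OK
  at node 28 with bounds (8, 45): OK
  at node 36 with bounds (28, 45): OK
No violation found at any node.
Result: Valid BST


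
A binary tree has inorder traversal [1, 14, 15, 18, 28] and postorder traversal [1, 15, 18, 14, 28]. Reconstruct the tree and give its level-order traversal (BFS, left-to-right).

Inorder:   [1, 14, 15, 18, 28]
Postorder: [1, 15, 18, 14, 28]
Algorithm: postorder visits root last, so walk postorder right-to-left;
each value is the root of the current inorder slice — split it at that
value, recurse on the right subtree first, then the left.
Recursive splits:
  root=28; inorder splits into left=[1, 14, 15, 18], right=[]
  root=14; inorder splits into left=[1], right=[15, 18]
  root=18; inorder splits into left=[15], right=[]
  root=15; inorder splits into left=[], right=[]
  root=1; inorder splits into left=[], right=[]
Reconstructed level-order: [28, 14, 1, 18, 15]


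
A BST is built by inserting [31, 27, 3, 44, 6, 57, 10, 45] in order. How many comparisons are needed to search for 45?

Search path for 45: 31 -> 44 -> 57 -> 45
Found: True
Comparisons: 4


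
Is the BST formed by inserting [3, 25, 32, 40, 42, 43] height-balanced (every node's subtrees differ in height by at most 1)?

Tree (level-order array): [3, None, 25, None, 32, None, 40, None, 42, None, 43]
Definition: a tree is height-balanced if, at every node, |h(left) - h(right)| <= 1 (empty subtree has height -1).
Bottom-up per-node check:
  node 43: h_left=-1, h_right=-1, diff=0 [OK], height=0
  node 42: h_left=-1, h_right=0, diff=1 [OK], height=1
  node 40: h_left=-1, h_right=1, diff=2 [FAIL (|-1-1|=2 > 1)], height=2
  node 32: h_left=-1, h_right=2, diff=3 [FAIL (|-1-2|=3 > 1)], height=3
  node 25: h_left=-1, h_right=3, diff=4 [FAIL (|-1-3|=4 > 1)], height=4
  node 3: h_left=-1, h_right=4, diff=5 [FAIL (|-1-4|=5 > 1)], height=5
Node 40 violates the condition: |-1 - 1| = 2 > 1.
Result: Not balanced


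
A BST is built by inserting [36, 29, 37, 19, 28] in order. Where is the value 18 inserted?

Starting tree (level order): [36, 29, 37, 19, None, None, None, None, 28]
Insertion path: 36 -> 29 -> 19
Result: insert 18 as left child of 19
Final tree (level order): [36, 29, 37, 19, None, None, None, 18, 28]


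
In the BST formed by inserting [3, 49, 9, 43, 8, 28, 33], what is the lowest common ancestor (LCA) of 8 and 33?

Tree insertion order: [3, 49, 9, 43, 8, 28, 33]
Tree (level-order array): [3, None, 49, 9, None, 8, 43, None, None, 28, None, None, 33]
In a BST, the LCA of p=8, q=33 is the first node v on the
root-to-leaf path with p <= v <= q (go left if both < v, right if both > v).
Walk from root:
  at 3: both 8 and 33 > 3, go right
  at 49: both 8 and 33 < 49, go left
  at 9: 8 <= 9 <= 33, this is the LCA
LCA = 9


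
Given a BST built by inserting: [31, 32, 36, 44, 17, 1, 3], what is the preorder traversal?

Tree insertion order: [31, 32, 36, 44, 17, 1, 3]
Tree (level-order array): [31, 17, 32, 1, None, None, 36, None, 3, None, 44]
Preorder traversal: [31, 17, 1, 3, 32, 36, 44]


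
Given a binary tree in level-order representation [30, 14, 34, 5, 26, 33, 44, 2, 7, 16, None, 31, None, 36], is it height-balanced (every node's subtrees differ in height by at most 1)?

Tree (level-order array): [30, 14, 34, 5, 26, 33, 44, 2, 7, 16, None, 31, None, 36]
Definition: a tree is height-balanced if, at every node, |h(left) - h(right)| <= 1 (empty subtree has height -1).
Bottom-up per-node check:
  node 2: h_left=-1, h_right=-1, diff=0 [OK], height=0
  node 7: h_left=-1, h_right=-1, diff=0 [OK], height=0
  node 5: h_left=0, h_right=0, diff=0 [OK], height=1
  node 16: h_left=-1, h_right=-1, diff=0 [OK], height=0
  node 26: h_left=0, h_right=-1, diff=1 [OK], height=1
  node 14: h_left=1, h_right=1, diff=0 [OK], height=2
  node 31: h_left=-1, h_right=-1, diff=0 [OK], height=0
  node 33: h_left=0, h_right=-1, diff=1 [OK], height=1
  node 36: h_left=-1, h_right=-1, diff=0 [OK], height=0
  node 44: h_left=0, h_right=-1, diff=1 [OK], height=1
  node 34: h_left=1, h_right=1, diff=0 [OK], height=2
  node 30: h_left=2, h_right=2, diff=0 [OK], height=3
All nodes satisfy the balance condition.
Result: Balanced


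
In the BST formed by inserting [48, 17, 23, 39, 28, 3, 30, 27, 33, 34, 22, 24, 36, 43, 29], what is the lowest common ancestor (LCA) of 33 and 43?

Tree insertion order: [48, 17, 23, 39, 28, 3, 30, 27, 33, 34, 22, 24, 36, 43, 29]
Tree (level-order array): [48, 17, None, 3, 23, None, None, 22, 39, None, None, 28, 43, 27, 30, None, None, 24, None, 29, 33, None, None, None, None, None, 34, None, 36]
In a BST, the LCA of p=33, q=43 is the first node v on the
root-to-leaf path with p <= v <= q (go left if both < v, right if both > v).
Walk from root:
  at 48: both 33 and 43 < 48, go left
  at 17: both 33 and 43 > 17, go right
  at 23: both 33 and 43 > 23, go right
  at 39: 33 <= 39 <= 43, this is the LCA
LCA = 39


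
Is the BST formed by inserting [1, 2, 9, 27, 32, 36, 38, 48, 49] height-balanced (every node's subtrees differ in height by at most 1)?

Tree (level-order array): [1, None, 2, None, 9, None, 27, None, 32, None, 36, None, 38, None, 48, None, 49]
Definition: a tree is height-balanced if, at every node, |h(left) - h(right)| <= 1 (empty subtree has height -1).
Bottom-up per-node check:
  node 49: h_left=-1, h_right=-1, diff=0 [OK], height=0
  node 48: h_left=-1, h_right=0, diff=1 [OK], height=1
  node 38: h_left=-1, h_right=1, diff=2 [FAIL (|-1-1|=2 > 1)], height=2
  node 36: h_left=-1, h_right=2, diff=3 [FAIL (|-1-2|=3 > 1)], height=3
  node 32: h_left=-1, h_right=3, diff=4 [FAIL (|-1-3|=4 > 1)], height=4
  node 27: h_left=-1, h_right=4, diff=5 [FAIL (|-1-4|=5 > 1)], height=5
  node 9: h_left=-1, h_right=5, diff=6 [FAIL (|-1-5|=6 > 1)], height=6
  node 2: h_left=-1, h_right=6, diff=7 [FAIL (|-1-6|=7 > 1)], height=7
  node 1: h_left=-1, h_right=7, diff=8 [FAIL (|-1-7|=8 > 1)], height=8
Node 38 violates the condition: |-1 - 1| = 2 > 1.
Result: Not balanced


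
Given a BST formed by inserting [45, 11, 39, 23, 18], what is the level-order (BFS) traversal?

Tree insertion order: [45, 11, 39, 23, 18]
Tree (level-order array): [45, 11, None, None, 39, 23, None, 18]
BFS from the root, enqueuing left then right child of each popped node:
  queue [45] -> pop 45, enqueue [11], visited so far: [45]
  queue [11] -> pop 11, enqueue [39], visited so far: [45, 11]
  queue [39] -> pop 39, enqueue [23], visited so far: [45, 11, 39]
  queue [23] -> pop 23, enqueue [18], visited so far: [45, 11, 39, 23]
  queue [18] -> pop 18, enqueue [none], visited so far: [45, 11, 39, 23, 18]
Result: [45, 11, 39, 23, 18]
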